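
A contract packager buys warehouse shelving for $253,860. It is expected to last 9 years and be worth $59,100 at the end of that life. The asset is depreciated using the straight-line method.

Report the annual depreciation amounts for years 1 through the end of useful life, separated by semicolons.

Depreciable base = $253,860 − $59,100 = $194,760.
Annual expense = $194,760 / 9 = $21,640.
End of year 1: book value $232,220.
End of year 2: book value $210,580.
End of year 3: book value $188,940.
End of year 4: book value $167,300.
End of year 5: book value $145,660.
End of year 6: book value $124,020.
End of year 7: book value $102,380.
End of year 8: book value $80,740.
End of year 9: book value $59,100.

$21,640; $21,640; $21,640; $21,640; $21,640; $21,640; $21,640; $21,640; $21,640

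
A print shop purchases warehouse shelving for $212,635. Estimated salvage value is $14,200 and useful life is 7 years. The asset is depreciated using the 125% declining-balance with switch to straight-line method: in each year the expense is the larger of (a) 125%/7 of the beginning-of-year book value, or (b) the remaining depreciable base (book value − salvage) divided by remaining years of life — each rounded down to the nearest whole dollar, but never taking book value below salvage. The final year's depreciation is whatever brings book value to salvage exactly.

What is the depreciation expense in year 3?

$25,855

Depreciable base = $212,635 − $14,200 = $198,435.
Year 1: DB = ⌊$212,635 × 125%/7⌋ = $37,970; SL = ⌊$198,435/7⌋ = $28,347 → take DB $37,970. Book value $174,665.
Year 2: DB = ⌊$174,665 × 125%/7⌋ = $31,190; SL = ⌊$160,465/6⌋ = $26,744 → take DB $31,190. Book value $143,475.
Year 3: DB = ⌊$143,475 × 125%/7⌋ = $25,620; SL = ⌊$129,275/5⌋ = $25,855 → take SL $25,855. Book value $117,620.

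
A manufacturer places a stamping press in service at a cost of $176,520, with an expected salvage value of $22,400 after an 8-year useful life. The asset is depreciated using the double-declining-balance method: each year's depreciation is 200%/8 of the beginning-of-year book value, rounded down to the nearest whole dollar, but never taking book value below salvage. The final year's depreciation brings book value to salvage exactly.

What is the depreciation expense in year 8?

Depreciable base = $176,520 − $22,400 = $154,120.
Year 1: ⌊$176,520 × 200%/8⌋ = $44,130. Book value $132,390.
Year 2: ⌊$132,390 × 200%/8⌋ = $33,097. Book value $99,293.
Year 3: ⌊$99,293 × 200%/8⌋ = $24,823. Book value $74,470.
Year 4: ⌊$74,470 × 200%/8⌋ = $18,617. Book value $55,853.
Year 5: ⌊$55,853 × 200%/8⌋ = $13,963. Book value $41,890.
Year 6: ⌊$41,890 × 200%/8⌋ = $10,472. Book value $31,418.
Year 7: ⌊$31,418 × 200%/8⌋ = $7,854. Book value $23,564.
Year 8 (final): $23,564 − $22,400 = $1,164. Book value $22,400.

$1,164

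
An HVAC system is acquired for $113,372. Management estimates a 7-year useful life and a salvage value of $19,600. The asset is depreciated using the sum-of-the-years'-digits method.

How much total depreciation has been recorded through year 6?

Depreciable base = $113,372 − $19,600 = $93,772.
Sum of the years' digits = 7+6+5+4+3+2+1 = 28.
Year 1: $93,772 × 7/28 = $23,443. Book value $89,929.
Year 2: $93,772 × 6/28 = $20,094. Book value $69,835.
Year 3: $93,772 × 5/28 = $16,745. Book value $53,090.
Year 4: $93,772 × 4/28 = $13,396. Book value $39,694.
Year 5: $93,772 × 3/28 = $10,047. Book value $29,647.
Year 6: $93,772 × 2/28 = $6,698. Book value $22,949.
Accumulated through year 6 = $113,372 − $22,949 = $90,423.

$90,423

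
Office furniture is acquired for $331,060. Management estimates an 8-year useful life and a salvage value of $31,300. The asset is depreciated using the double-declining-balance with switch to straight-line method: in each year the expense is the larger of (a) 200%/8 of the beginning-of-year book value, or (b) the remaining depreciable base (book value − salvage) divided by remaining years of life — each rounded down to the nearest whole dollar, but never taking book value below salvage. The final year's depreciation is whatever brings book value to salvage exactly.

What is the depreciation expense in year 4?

$34,916

Depreciable base = $331,060 − $31,300 = $299,760.
Year 1: DB = ⌊$331,060 × 200%/8⌋ = $82,765; SL = ⌊$299,760/8⌋ = $37,470 → take DB $82,765. Book value $248,295.
Year 2: DB = ⌊$248,295 × 200%/8⌋ = $62,073; SL = ⌊$216,995/7⌋ = $30,999 → take DB $62,073. Book value $186,222.
Year 3: DB = ⌊$186,222 × 200%/8⌋ = $46,555; SL = ⌊$154,922/6⌋ = $25,820 → take DB $46,555. Book value $139,667.
Year 4: DB = ⌊$139,667 × 200%/8⌋ = $34,916; SL = ⌊$108,367/5⌋ = $21,673 → take DB $34,916. Book value $104,751.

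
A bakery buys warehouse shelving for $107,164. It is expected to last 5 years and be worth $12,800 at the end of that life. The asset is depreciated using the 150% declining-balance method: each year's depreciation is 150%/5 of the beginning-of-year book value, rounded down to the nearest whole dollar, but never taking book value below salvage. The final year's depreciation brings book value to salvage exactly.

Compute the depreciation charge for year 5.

$12,931

Depreciable base = $107,164 − $12,800 = $94,364.
Year 1: ⌊$107,164 × 150%/5⌋ = $32,149. Book value $75,015.
Year 2: ⌊$75,015 × 150%/5⌋ = $22,504. Book value $52,511.
Year 3: ⌊$52,511 × 150%/5⌋ = $15,753. Book value $36,758.
Year 4: ⌊$36,758 × 150%/5⌋ = $11,027. Book value $25,731.
Year 5 (final): $25,731 − $12,800 = $12,931. Book value $12,800.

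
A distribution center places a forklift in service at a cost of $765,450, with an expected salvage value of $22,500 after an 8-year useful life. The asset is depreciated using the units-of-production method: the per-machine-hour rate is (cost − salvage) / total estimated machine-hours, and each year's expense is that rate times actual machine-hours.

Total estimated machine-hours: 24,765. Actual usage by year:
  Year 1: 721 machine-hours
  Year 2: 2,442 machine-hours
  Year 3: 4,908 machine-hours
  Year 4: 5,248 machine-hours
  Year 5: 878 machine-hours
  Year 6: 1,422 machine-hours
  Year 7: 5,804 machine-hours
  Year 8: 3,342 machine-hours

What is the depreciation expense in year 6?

$42,660

Depreciable base = $765,450 − $22,500 = $742,950.
Rate = $742,950 / 24,765 machine-hours = $30 per machine-hour.
Year 1: 721 × $30 = $21,630. Book value $743,820.
Year 2: 2,442 × $30 = $73,260. Book value $670,560.
Year 3: 4,908 × $30 = $147,240. Book value $523,320.
Year 4: 5,248 × $30 = $157,440. Book value $365,880.
Year 5: 878 × $30 = $26,340. Book value $339,540.
Year 6: 1,422 × $30 = $42,660. Book value $296,880.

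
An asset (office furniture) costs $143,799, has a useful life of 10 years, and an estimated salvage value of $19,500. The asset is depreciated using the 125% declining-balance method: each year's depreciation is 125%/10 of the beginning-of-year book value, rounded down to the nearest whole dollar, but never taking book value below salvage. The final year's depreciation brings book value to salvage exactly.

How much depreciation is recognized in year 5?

$10,536

Depreciable base = $143,799 − $19,500 = $124,299.
Year 1: ⌊$143,799 × 125%/10⌋ = $17,974. Book value $125,825.
Year 2: ⌊$125,825 × 125%/10⌋ = $15,728. Book value $110,097.
Year 3: ⌊$110,097 × 125%/10⌋ = $13,762. Book value $96,335.
Year 4: ⌊$96,335 × 125%/10⌋ = $12,041. Book value $84,294.
Year 5: ⌊$84,294 × 125%/10⌋ = $10,536. Book value $73,758.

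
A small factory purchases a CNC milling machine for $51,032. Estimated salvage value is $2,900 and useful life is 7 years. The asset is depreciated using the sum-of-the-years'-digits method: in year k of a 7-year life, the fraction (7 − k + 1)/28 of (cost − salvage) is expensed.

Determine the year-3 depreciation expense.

Depreciable base = $51,032 − $2,900 = $48,132.
Sum of the years' digits = 7+6+5+4+3+2+1 = 28.
Year 1: $48,132 × 7/28 = $12,033. Book value $38,999.
Year 2: $48,132 × 6/28 = $10,314. Book value $28,685.
Year 3: $48,132 × 5/28 = $8,595. Book value $20,090.

$8,595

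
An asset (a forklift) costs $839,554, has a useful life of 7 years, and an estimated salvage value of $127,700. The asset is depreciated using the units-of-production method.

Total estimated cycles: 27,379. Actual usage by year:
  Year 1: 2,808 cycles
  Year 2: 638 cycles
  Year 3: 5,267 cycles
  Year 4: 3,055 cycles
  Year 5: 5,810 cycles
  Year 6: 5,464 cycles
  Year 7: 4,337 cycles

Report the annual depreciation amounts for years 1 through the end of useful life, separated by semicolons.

Depreciable base = $839,554 − $127,700 = $711,854.
Rate = $711,854 / 27,379 cycles = $26 per cycle.
Year 1: 2,808 × $26 = $73,008. Book value $766,546.
Year 2: 638 × $26 = $16,588. Book value $749,958.
Year 3: 5,267 × $26 = $136,942. Book value $613,016.
Year 4: 3,055 × $26 = $79,430. Book value $533,586.
Year 5: 5,810 × $26 = $151,060. Book value $382,526.
Year 6: 5,464 × $26 = $142,064. Book value $240,462.
Year 7: 4,337 × $26 = $112,762. Book value $127,700.

$73,008; $16,588; $136,942; $79,430; $151,060; $142,064; $112,762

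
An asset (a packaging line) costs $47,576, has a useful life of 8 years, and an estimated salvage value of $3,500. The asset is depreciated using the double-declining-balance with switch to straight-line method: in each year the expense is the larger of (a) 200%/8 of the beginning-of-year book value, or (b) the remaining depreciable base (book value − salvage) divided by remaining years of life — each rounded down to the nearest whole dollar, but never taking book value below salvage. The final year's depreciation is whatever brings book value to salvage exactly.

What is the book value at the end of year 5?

Depreciable base = $47,576 − $3,500 = $44,076.
Year 1: DB = ⌊$47,576 × 200%/8⌋ = $11,894; SL = ⌊$44,076/8⌋ = $5,509 → take DB $11,894. Book value $35,682.
Year 2: DB = ⌊$35,682 × 200%/8⌋ = $8,920; SL = ⌊$32,182/7⌋ = $4,597 → take DB $8,920. Book value $26,762.
Year 3: DB = ⌊$26,762 × 200%/8⌋ = $6,690; SL = ⌊$23,262/6⌋ = $3,877 → take DB $6,690. Book value $20,072.
Year 4: DB = ⌊$20,072 × 200%/8⌋ = $5,018; SL = ⌊$16,572/5⌋ = $3,314 → take DB $5,018. Book value $15,054.
Year 5: DB = ⌊$15,054 × 200%/8⌋ = $3,763; SL = ⌊$11,554/4⌋ = $2,888 → take DB $3,763. Book value $11,291.

$11,291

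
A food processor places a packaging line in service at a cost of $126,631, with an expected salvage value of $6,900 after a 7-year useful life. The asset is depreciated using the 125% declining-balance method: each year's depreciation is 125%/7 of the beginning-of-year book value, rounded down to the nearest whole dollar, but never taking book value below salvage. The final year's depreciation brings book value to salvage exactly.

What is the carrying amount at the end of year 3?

$70,187

Depreciable base = $126,631 − $6,900 = $119,731.
Year 1: ⌊$126,631 × 125%/7⌋ = $22,612. Book value $104,019.
Year 2: ⌊$104,019 × 125%/7⌋ = $18,574. Book value $85,445.
Year 3: ⌊$85,445 × 125%/7⌋ = $15,258. Book value $70,187.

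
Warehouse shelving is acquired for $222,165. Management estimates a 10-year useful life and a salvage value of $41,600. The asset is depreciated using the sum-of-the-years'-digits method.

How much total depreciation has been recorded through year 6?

Depreciable base = $222,165 − $41,600 = $180,565.
Sum of the years' digits = 10+9+8+7+6+5+4+3+2+1 = 55.
Year 1: $180,565 × 10/55 = $32,830. Book value $189,335.
Year 2: $180,565 × 9/55 = $29,547. Book value $159,788.
Year 3: $180,565 × 8/55 = $26,264. Book value $133,524.
Year 4: $180,565 × 7/55 = $22,981. Book value $110,543.
Year 5: $180,565 × 6/55 = $19,698. Book value $90,845.
Year 6: $180,565 × 5/55 = $16,415. Book value $74,430.
Accumulated through year 6 = $222,165 − $74,430 = $147,735.

$147,735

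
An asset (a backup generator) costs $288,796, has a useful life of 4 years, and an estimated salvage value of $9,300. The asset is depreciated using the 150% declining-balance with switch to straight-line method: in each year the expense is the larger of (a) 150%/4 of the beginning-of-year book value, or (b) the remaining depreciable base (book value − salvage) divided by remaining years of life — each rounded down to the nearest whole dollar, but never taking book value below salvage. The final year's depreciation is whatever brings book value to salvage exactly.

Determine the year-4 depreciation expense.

Depreciable base = $288,796 − $9,300 = $279,496.
Year 1: DB = ⌊$288,796 × 150%/4⌋ = $108,298; SL = ⌊$279,496/4⌋ = $69,874 → take DB $108,298. Book value $180,498.
Year 2: DB = ⌊$180,498 × 150%/4⌋ = $67,686; SL = ⌊$171,198/3⌋ = $57,066 → take DB $67,686. Book value $112,812.
Year 3: DB = ⌊$112,812 × 150%/4⌋ = $42,304; SL = ⌊$103,512/2⌋ = $51,756 → take SL $51,756. Book value $61,056.
Year 4 (final): $61,056 − $9,300 = $51,756. Book value $9,300.

$51,756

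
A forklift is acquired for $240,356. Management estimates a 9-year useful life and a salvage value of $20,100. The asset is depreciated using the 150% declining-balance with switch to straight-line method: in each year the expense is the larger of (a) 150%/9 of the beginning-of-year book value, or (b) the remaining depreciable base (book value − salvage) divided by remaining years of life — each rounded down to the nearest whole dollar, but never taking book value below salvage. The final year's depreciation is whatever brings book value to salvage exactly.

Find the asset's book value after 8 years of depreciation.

$39,224

Depreciable base = $240,356 − $20,100 = $220,256.
Year 1: DB = ⌊$240,356 × 150%/9⌋ = $40,059; SL = ⌊$220,256/9⌋ = $24,472 → take DB $40,059. Book value $200,297.
Year 2: DB = ⌊$200,297 × 150%/9⌋ = $33,382; SL = ⌊$180,197/8⌋ = $22,524 → take DB $33,382. Book value $166,915.
Year 3: DB = ⌊$166,915 × 150%/9⌋ = $27,819; SL = ⌊$146,815/7⌋ = $20,973 → take DB $27,819. Book value $139,096.
Year 4: DB = ⌊$139,096 × 150%/9⌋ = $23,182; SL = ⌊$118,996/6⌋ = $19,832 → take DB $23,182. Book value $115,914.
Year 5: DB = ⌊$115,914 × 150%/9⌋ = $19,319; SL = ⌊$95,814/5⌋ = $19,162 → take DB $19,319. Book value $96,595.
Year 6: DB = ⌊$96,595 × 150%/9⌋ = $16,099; SL = ⌊$76,495/4⌋ = $19,123 → take SL $19,123. Book value $77,472.
Year 7: DB = ⌊$77,472 × 150%/9⌋ = $12,912; SL = ⌊$57,372/3⌋ = $19,124 → take SL $19,124. Book value $58,348.
Year 8: DB = ⌊$58,348 × 150%/9⌋ = $9,724; SL = ⌊$38,248/2⌋ = $19,124 → take SL $19,124. Book value $39,224.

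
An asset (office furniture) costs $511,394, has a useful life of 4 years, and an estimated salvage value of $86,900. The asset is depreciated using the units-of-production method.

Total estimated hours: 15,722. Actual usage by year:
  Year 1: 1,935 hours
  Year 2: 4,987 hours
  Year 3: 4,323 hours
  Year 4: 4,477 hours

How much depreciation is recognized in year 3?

Depreciable base = $511,394 − $86,900 = $424,494.
Rate = $424,494 / 15,722 hours = $27 per hour.
Year 1: 1,935 × $27 = $52,245. Book value $459,149.
Year 2: 4,987 × $27 = $134,649. Book value $324,500.
Year 3: 4,323 × $27 = $116,721. Book value $207,779.

$116,721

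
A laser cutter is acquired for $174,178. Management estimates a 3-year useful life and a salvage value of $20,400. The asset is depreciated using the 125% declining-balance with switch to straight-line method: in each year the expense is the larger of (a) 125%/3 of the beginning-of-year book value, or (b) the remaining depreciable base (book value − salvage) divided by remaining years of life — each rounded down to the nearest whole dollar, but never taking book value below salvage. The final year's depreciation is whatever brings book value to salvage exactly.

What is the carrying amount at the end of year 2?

$59,269

Depreciable base = $174,178 − $20,400 = $153,778.
Year 1: DB = ⌊$174,178 × 125%/3⌋ = $72,574; SL = ⌊$153,778/3⌋ = $51,259 → take DB $72,574. Book value $101,604.
Year 2: DB = ⌊$101,604 × 125%/3⌋ = $42,335; SL = ⌊$81,204/2⌋ = $40,602 → take DB $42,335. Book value $59,269.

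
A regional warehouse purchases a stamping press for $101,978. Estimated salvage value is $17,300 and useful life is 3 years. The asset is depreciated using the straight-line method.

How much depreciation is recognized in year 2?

Depreciable base = $101,978 − $17,300 = $84,678.
Annual expense = $84,678 / 3 = $28,226.

$28,226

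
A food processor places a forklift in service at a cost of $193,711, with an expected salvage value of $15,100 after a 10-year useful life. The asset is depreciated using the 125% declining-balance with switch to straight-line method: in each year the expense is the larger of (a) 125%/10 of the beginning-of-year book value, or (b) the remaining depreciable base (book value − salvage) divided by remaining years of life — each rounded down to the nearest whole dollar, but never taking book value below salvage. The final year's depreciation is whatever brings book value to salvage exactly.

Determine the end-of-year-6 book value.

Depreciable base = $193,711 − $15,100 = $178,611.
Year 1: DB = ⌊$193,711 × 125%/10⌋ = $24,213; SL = ⌊$178,611/10⌋ = $17,861 → take DB $24,213. Book value $169,498.
Year 2: DB = ⌊$169,498 × 125%/10⌋ = $21,187; SL = ⌊$154,398/9⌋ = $17,155 → take DB $21,187. Book value $148,311.
Year 3: DB = ⌊$148,311 × 125%/10⌋ = $18,538; SL = ⌊$133,211/8⌋ = $16,651 → take DB $18,538. Book value $129,773.
Year 4: DB = ⌊$129,773 × 125%/10⌋ = $16,221; SL = ⌊$114,673/7⌋ = $16,381 → take SL $16,381. Book value $113,392.
Year 5: DB = ⌊$113,392 × 125%/10⌋ = $14,174; SL = ⌊$98,292/6⌋ = $16,382 → take SL $16,382. Book value $97,010.
Year 6: DB = ⌊$97,010 × 125%/10⌋ = $12,126; SL = ⌊$81,910/5⌋ = $16,382 → take SL $16,382. Book value $80,628.

$80,628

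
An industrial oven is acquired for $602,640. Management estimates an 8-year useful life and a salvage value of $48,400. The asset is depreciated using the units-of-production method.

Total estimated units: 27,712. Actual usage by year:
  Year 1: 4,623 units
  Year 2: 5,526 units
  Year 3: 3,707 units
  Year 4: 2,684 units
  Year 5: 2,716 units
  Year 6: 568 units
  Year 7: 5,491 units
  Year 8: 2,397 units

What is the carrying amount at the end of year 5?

Depreciable base = $602,640 − $48,400 = $554,240.
Rate = $554,240 / 27,712 units = $20 per unit.
Year 1: 4,623 × $20 = $92,460. Book value $510,180.
Year 2: 5,526 × $20 = $110,520. Book value $399,660.
Year 3: 3,707 × $20 = $74,140. Book value $325,520.
Year 4: 2,684 × $20 = $53,680. Book value $271,840.
Year 5: 2,716 × $20 = $54,320. Book value $217,520.

$217,520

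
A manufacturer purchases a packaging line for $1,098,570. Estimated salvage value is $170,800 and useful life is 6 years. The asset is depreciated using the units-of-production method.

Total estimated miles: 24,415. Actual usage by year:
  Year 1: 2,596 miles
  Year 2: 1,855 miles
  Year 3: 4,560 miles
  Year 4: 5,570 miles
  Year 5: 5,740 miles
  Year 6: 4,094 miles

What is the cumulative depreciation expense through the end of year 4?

$554,078

Depreciable base = $1,098,570 − $170,800 = $927,770.
Rate = $927,770 / 24,415 miles = $38 per mile.
Year 1: 2,596 × $38 = $98,648. Book value $999,922.
Year 2: 1,855 × $38 = $70,490. Book value $929,432.
Year 3: 4,560 × $38 = $173,280. Book value $756,152.
Year 4: 5,570 × $38 = $211,660. Book value $544,492.
Accumulated through year 4 = $1,098,570 − $544,492 = $554,078.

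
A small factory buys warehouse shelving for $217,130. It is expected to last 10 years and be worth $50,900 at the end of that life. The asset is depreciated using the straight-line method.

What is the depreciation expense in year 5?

$16,623

Depreciable base = $217,130 − $50,900 = $166,230.
Annual expense = $166,230 / 10 = $16,623.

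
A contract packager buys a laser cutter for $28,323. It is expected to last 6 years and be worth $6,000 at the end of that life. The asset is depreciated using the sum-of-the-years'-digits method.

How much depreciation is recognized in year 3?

Depreciable base = $28,323 − $6,000 = $22,323.
Sum of the years' digits = 6+5+4+3+2+1 = 21.
Year 1: $22,323 × 6/21 = $6,378. Book value $21,945.
Year 2: $22,323 × 5/21 = $5,315. Book value $16,630.
Year 3: $22,323 × 4/21 = $4,252. Book value $12,378.

$4,252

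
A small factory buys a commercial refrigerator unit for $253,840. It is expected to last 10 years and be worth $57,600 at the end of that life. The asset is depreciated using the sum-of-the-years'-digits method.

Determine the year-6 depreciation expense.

$17,840

Depreciable base = $253,840 − $57,600 = $196,240.
Sum of the years' digits = 10+9+8+7+6+5+4+3+2+1 = 55.
Year 1: $196,240 × 10/55 = $35,680. Book value $218,160.
Year 2: $196,240 × 9/55 = $32,112. Book value $186,048.
Year 3: $196,240 × 8/55 = $28,544. Book value $157,504.
Year 4: $196,240 × 7/55 = $24,976. Book value $132,528.
Year 5: $196,240 × 6/55 = $21,408. Book value $111,120.
Year 6: $196,240 × 5/55 = $17,840. Book value $93,280.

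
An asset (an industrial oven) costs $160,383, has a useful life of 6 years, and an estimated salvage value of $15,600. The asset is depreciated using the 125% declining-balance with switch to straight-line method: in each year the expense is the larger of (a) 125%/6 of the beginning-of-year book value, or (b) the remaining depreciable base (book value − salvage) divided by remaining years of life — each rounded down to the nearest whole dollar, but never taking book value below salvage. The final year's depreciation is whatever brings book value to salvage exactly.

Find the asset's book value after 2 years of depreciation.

$100,518

Depreciable base = $160,383 − $15,600 = $144,783.
Year 1: DB = ⌊$160,383 × 125%/6⌋ = $33,413; SL = ⌊$144,783/6⌋ = $24,130 → take DB $33,413. Book value $126,970.
Year 2: DB = ⌊$126,970 × 125%/6⌋ = $26,452; SL = ⌊$111,370/5⌋ = $22,274 → take DB $26,452. Book value $100,518.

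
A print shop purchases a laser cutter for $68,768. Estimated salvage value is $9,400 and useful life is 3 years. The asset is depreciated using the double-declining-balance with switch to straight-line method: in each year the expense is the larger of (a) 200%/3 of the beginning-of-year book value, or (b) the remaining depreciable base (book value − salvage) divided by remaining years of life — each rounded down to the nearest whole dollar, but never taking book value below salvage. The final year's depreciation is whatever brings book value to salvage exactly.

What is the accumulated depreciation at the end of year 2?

$59,368

Depreciable base = $68,768 − $9,400 = $59,368.
Year 1: DB = ⌊$68,768 × 200%/3⌋ = $45,845; SL = ⌊$59,368/3⌋ = $19,789 → take DB $45,845. Book value $22,923.
Year 2: DB = ⌊$22,923 × 200%/3⌋ = $15,282; SL = ⌊$13,523/2⌋ = $6,761 → take DB $15,282, capped at $13,523. Book value $9,400.
Accumulated through year 2 = $68,768 − $9,400 = $59,368.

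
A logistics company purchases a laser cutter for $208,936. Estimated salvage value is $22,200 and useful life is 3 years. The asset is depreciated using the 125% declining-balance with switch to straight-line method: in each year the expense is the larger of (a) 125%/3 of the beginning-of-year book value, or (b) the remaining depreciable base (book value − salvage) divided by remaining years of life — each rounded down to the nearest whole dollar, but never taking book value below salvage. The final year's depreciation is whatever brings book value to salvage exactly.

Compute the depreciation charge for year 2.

$50,783

Depreciable base = $208,936 − $22,200 = $186,736.
Year 1: DB = ⌊$208,936 × 125%/3⌋ = $87,056; SL = ⌊$186,736/3⌋ = $62,245 → take DB $87,056. Book value $121,880.
Year 2: DB = ⌊$121,880 × 125%/3⌋ = $50,783; SL = ⌊$99,680/2⌋ = $49,840 → take DB $50,783. Book value $71,097.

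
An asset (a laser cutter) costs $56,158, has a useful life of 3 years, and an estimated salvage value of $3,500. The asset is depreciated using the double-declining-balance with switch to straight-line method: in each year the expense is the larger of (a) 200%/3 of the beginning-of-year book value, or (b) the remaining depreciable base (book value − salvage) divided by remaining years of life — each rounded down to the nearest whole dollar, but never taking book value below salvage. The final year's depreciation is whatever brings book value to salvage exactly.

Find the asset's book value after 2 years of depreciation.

Depreciable base = $56,158 − $3,500 = $52,658.
Year 1: DB = ⌊$56,158 × 200%/3⌋ = $37,438; SL = ⌊$52,658/3⌋ = $17,552 → take DB $37,438. Book value $18,720.
Year 2: DB = ⌊$18,720 × 200%/3⌋ = $12,480; SL = ⌊$15,220/2⌋ = $7,610 → take DB $12,480. Book value $6,240.

$6,240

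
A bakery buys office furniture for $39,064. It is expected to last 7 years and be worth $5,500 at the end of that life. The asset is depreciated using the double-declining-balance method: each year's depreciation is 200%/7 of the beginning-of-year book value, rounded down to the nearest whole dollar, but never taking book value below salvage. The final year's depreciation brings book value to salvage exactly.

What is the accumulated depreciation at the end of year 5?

$31,799

Depreciable base = $39,064 − $5,500 = $33,564.
Year 1: ⌊$39,064 × 200%/7⌋ = $11,161. Book value $27,903.
Year 2: ⌊$27,903 × 200%/7⌋ = $7,972. Book value $19,931.
Year 3: ⌊$19,931 × 200%/7⌋ = $5,694. Book value $14,237.
Year 4: ⌊$14,237 × 200%/7⌋ = $4,067. Book value $10,170.
Year 5: ⌊$10,170 × 200%/7⌋ = $2,905. Book value $7,265.
Accumulated through year 5 = $39,064 − $7,265 = $31,799.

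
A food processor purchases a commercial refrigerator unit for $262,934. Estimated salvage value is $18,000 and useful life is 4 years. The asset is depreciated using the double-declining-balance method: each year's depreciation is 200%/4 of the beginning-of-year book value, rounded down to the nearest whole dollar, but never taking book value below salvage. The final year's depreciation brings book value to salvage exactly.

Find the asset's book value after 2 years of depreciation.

$65,734

Depreciable base = $262,934 − $18,000 = $244,934.
Year 1: ⌊$262,934 × 200%/4⌋ = $131,467. Book value $131,467.
Year 2: ⌊$131,467 × 200%/4⌋ = $65,733. Book value $65,734.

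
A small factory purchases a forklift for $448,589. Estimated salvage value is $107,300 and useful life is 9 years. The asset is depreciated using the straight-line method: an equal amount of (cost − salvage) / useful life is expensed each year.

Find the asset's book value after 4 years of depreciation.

$296,905

Depreciable base = $448,589 − $107,300 = $341,289.
Annual expense = $341,289 / 9 = $37,921.
End of year 1: book value $410,668.
End of year 2: book value $372,747.
End of year 3: book value $334,826.
End of year 4: book value $296,905.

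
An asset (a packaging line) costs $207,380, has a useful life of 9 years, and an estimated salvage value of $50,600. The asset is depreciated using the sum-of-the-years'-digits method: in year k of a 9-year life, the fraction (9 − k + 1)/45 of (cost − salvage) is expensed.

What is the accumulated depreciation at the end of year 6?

Depreciable base = $207,380 − $50,600 = $156,780.
Sum of the years' digits = 9+8+7+6+5+4+3+2+1 = 45.
Year 1: $156,780 × 9/45 = $31,356. Book value $176,024.
Year 2: $156,780 × 8/45 = $27,872. Book value $148,152.
Year 3: $156,780 × 7/45 = $24,388. Book value $123,764.
Year 4: $156,780 × 6/45 = $20,904. Book value $102,860.
Year 5: $156,780 × 5/45 = $17,420. Book value $85,440.
Year 6: $156,780 × 4/45 = $13,936. Book value $71,504.
Accumulated through year 6 = $207,380 − $71,504 = $135,876.

$135,876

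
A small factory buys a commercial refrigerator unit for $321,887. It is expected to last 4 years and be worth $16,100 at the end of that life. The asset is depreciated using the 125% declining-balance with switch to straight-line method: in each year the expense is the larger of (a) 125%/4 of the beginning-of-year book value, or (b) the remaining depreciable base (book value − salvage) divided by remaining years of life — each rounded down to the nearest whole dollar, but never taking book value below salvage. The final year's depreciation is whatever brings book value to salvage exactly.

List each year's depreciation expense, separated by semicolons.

$100,589; $69,155; $68,021; $68,022

Depreciable base = $321,887 − $16,100 = $305,787.
Year 1: DB = ⌊$321,887 × 125%/4⌋ = $100,589; SL = ⌊$305,787/4⌋ = $76,446 → take DB $100,589. Book value $221,298.
Year 2: DB = ⌊$221,298 × 125%/4⌋ = $69,155; SL = ⌊$205,198/3⌋ = $68,399 → take DB $69,155. Book value $152,143.
Year 3: DB = ⌊$152,143 × 125%/4⌋ = $47,544; SL = ⌊$136,043/2⌋ = $68,021 → take SL $68,021. Book value $84,122.
Year 4 (final): $84,122 − $16,100 = $68,022. Book value $16,100.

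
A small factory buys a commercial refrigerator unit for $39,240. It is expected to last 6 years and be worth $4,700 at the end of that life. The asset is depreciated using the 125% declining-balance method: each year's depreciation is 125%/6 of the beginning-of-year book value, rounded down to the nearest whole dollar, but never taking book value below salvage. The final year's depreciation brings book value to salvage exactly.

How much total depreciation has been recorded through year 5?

$27,036

Depreciable base = $39,240 − $4,700 = $34,540.
Year 1: ⌊$39,240 × 125%/6⌋ = $8,175. Book value $31,065.
Year 2: ⌊$31,065 × 125%/6⌋ = $6,471. Book value $24,594.
Year 3: ⌊$24,594 × 125%/6⌋ = $5,123. Book value $19,471.
Year 4: ⌊$19,471 × 125%/6⌋ = $4,056. Book value $15,415.
Year 5: ⌊$15,415 × 125%/6⌋ = $3,211. Book value $12,204.
Accumulated through year 5 = $39,240 − $12,204 = $27,036.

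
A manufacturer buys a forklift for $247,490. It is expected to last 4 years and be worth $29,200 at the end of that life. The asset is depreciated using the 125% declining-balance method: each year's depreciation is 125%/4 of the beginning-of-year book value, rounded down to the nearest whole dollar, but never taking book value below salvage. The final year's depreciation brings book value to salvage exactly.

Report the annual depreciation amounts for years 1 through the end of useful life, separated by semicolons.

$77,340; $53,171; $36,555; $51,224

Depreciable base = $247,490 − $29,200 = $218,290.
Year 1: ⌊$247,490 × 125%/4⌋ = $77,340. Book value $170,150.
Year 2: ⌊$170,150 × 125%/4⌋ = $53,171. Book value $116,979.
Year 3: ⌊$116,979 × 125%/4⌋ = $36,555. Book value $80,424.
Year 4 (final): $80,424 − $29,200 = $51,224. Book value $29,200.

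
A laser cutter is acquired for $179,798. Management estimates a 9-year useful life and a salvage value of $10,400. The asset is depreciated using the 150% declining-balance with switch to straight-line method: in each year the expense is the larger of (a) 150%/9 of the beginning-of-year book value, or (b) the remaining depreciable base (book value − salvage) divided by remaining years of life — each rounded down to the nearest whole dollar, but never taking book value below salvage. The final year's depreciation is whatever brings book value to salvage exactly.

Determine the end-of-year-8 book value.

Depreciable base = $179,798 − $10,400 = $169,398.
Year 1: DB = ⌊$179,798 × 150%/9⌋ = $29,966; SL = ⌊$169,398/9⌋ = $18,822 → take DB $29,966. Book value $149,832.
Year 2: DB = ⌊$149,832 × 150%/9⌋ = $24,972; SL = ⌊$139,432/8⌋ = $17,429 → take DB $24,972. Book value $124,860.
Year 3: DB = ⌊$124,860 × 150%/9⌋ = $20,810; SL = ⌊$114,460/7⌋ = $16,351 → take DB $20,810. Book value $104,050.
Year 4: DB = ⌊$104,050 × 150%/9⌋ = $17,341; SL = ⌊$93,650/6⌋ = $15,608 → take DB $17,341. Book value $86,709.
Year 5: DB = ⌊$86,709 × 150%/9⌋ = $14,451; SL = ⌊$76,309/5⌋ = $15,261 → take SL $15,261. Book value $71,448.
Year 6: DB = ⌊$71,448 × 150%/9⌋ = $11,908; SL = ⌊$61,048/4⌋ = $15,262 → take SL $15,262. Book value $56,186.
Year 7: DB = ⌊$56,186 × 150%/9⌋ = $9,364; SL = ⌊$45,786/3⌋ = $15,262 → take SL $15,262. Book value $40,924.
Year 8: DB = ⌊$40,924 × 150%/9⌋ = $6,820; SL = ⌊$30,524/2⌋ = $15,262 → take SL $15,262. Book value $25,662.

$25,662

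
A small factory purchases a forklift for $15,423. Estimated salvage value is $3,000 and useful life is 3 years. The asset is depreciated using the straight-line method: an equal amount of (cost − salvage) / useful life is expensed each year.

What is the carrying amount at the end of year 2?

$7,141

Depreciable base = $15,423 − $3,000 = $12,423.
Annual expense = $12,423 / 3 = $4,141.
End of year 1: book value $11,282.
End of year 2: book value $7,141.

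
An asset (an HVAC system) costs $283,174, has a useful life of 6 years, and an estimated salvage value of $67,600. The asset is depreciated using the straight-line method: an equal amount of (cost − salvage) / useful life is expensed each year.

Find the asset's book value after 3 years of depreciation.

$175,387

Depreciable base = $283,174 − $67,600 = $215,574.
Annual expense = $215,574 / 6 = $35,929.
End of year 1: book value $247,245.
End of year 2: book value $211,316.
End of year 3: book value $175,387.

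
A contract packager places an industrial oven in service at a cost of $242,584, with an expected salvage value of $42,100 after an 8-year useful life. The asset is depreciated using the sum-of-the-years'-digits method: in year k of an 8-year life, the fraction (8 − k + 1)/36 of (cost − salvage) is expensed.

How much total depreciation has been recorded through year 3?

$116,949

Depreciable base = $242,584 − $42,100 = $200,484.
Sum of the years' digits = 8+7+6+5+4+3+2+1 = 36.
Year 1: $200,484 × 8/36 = $44,552. Book value $198,032.
Year 2: $200,484 × 7/36 = $38,983. Book value $159,049.
Year 3: $200,484 × 6/36 = $33,414. Book value $125,635.
Accumulated through year 3 = $242,584 − $125,635 = $116,949.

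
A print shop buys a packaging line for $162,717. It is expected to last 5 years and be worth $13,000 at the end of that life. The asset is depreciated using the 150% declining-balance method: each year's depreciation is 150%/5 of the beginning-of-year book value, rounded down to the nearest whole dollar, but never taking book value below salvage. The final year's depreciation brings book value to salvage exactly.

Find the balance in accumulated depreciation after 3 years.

$106,904

Depreciable base = $162,717 − $13,000 = $149,717.
Year 1: ⌊$162,717 × 150%/5⌋ = $48,815. Book value $113,902.
Year 2: ⌊$113,902 × 150%/5⌋ = $34,170. Book value $79,732.
Year 3: ⌊$79,732 × 150%/5⌋ = $23,919. Book value $55,813.
Accumulated through year 3 = $162,717 − $55,813 = $106,904.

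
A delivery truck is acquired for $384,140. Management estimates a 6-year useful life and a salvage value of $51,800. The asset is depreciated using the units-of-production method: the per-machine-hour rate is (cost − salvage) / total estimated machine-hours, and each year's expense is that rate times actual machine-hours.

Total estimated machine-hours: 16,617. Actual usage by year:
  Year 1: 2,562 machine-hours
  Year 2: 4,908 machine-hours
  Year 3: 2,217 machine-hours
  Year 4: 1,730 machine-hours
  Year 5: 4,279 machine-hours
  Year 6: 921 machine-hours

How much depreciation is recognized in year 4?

Depreciable base = $384,140 − $51,800 = $332,340.
Rate = $332,340 / 16,617 machine-hours = $20 per machine-hour.
Year 1: 2,562 × $20 = $51,240. Book value $332,900.
Year 2: 4,908 × $20 = $98,160. Book value $234,740.
Year 3: 2,217 × $20 = $44,340. Book value $190,400.
Year 4: 1,730 × $20 = $34,600. Book value $155,800.

$34,600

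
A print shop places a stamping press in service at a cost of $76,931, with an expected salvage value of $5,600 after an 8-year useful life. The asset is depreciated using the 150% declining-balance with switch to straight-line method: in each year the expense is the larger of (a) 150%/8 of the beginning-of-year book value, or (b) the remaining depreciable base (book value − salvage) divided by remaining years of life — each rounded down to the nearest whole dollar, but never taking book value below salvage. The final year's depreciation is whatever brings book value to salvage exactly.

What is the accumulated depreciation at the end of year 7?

Depreciable base = $76,931 − $5,600 = $71,331.
Year 1: DB = ⌊$76,931 × 150%/8⌋ = $14,424; SL = ⌊$71,331/8⌋ = $8,916 → take DB $14,424. Book value $62,507.
Year 2: DB = ⌊$62,507 × 150%/8⌋ = $11,720; SL = ⌊$56,907/7⌋ = $8,129 → take DB $11,720. Book value $50,787.
Year 3: DB = ⌊$50,787 × 150%/8⌋ = $9,522; SL = ⌊$45,187/6⌋ = $7,531 → take DB $9,522. Book value $41,265.
Year 4: DB = ⌊$41,265 × 150%/8⌋ = $7,737; SL = ⌊$35,665/5⌋ = $7,133 → take DB $7,737. Book value $33,528.
Year 5: DB = ⌊$33,528 × 150%/8⌋ = $6,286; SL = ⌊$27,928/4⌋ = $6,982 → take SL $6,982. Book value $26,546.
Year 6: DB = ⌊$26,546 × 150%/8⌋ = $4,977; SL = ⌊$20,946/3⌋ = $6,982 → take SL $6,982. Book value $19,564.
Year 7: DB = ⌊$19,564 × 150%/8⌋ = $3,668; SL = ⌊$13,964/2⌋ = $6,982 → take SL $6,982. Book value $12,582.
Accumulated through year 7 = $76,931 − $12,582 = $64,349.

$64,349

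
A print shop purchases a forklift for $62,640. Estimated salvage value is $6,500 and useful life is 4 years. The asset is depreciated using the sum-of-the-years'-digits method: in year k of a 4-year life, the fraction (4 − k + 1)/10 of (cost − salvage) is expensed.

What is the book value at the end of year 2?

Depreciable base = $62,640 − $6,500 = $56,140.
Sum of the years' digits = 4+3+2+1 = 10.
Year 1: $56,140 × 4/10 = $22,456. Book value $40,184.
Year 2: $56,140 × 3/10 = $16,842. Book value $23,342.

$23,342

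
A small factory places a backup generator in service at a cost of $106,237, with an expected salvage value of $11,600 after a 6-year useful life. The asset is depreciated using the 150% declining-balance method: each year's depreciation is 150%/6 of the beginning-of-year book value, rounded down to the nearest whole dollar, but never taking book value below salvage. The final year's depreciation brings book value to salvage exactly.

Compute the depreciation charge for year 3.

$14,939

Depreciable base = $106,237 − $11,600 = $94,637.
Year 1: ⌊$106,237 × 150%/6⌋ = $26,559. Book value $79,678.
Year 2: ⌊$79,678 × 150%/6⌋ = $19,919. Book value $59,759.
Year 3: ⌊$59,759 × 150%/6⌋ = $14,939. Book value $44,820.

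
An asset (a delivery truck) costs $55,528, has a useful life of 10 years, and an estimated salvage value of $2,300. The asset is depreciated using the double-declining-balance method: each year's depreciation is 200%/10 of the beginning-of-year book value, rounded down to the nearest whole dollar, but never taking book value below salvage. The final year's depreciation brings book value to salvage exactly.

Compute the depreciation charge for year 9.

Depreciable base = $55,528 − $2,300 = $53,228.
Year 1: ⌊$55,528 × 200%/10⌋ = $11,105. Book value $44,423.
Year 2: ⌊$44,423 × 200%/10⌋ = $8,884. Book value $35,539.
Year 3: ⌊$35,539 × 200%/10⌋ = $7,107. Book value $28,432.
Year 4: ⌊$28,432 × 200%/10⌋ = $5,686. Book value $22,746.
Year 5: ⌊$22,746 × 200%/10⌋ = $4,549. Book value $18,197.
Year 6: ⌊$18,197 × 200%/10⌋ = $3,639. Book value $14,558.
Year 7: ⌊$14,558 × 200%/10⌋ = $2,911. Book value $11,647.
Year 8: ⌊$11,647 × 200%/10⌋ = $2,329. Book value $9,318.
Year 9: ⌊$9,318 × 200%/10⌋ = $1,863. Book value $7,455.

$1,863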